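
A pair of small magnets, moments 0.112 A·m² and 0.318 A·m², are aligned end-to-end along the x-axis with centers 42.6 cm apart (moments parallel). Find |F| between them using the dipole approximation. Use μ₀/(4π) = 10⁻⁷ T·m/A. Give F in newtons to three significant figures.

F ≈ 6.49×10⁻⁷ N

On-axis B of dipole 1: B = (μ₀/4π)·2m₁/r³. Force on dipole 2: F = m₂·dB/dr.
dB/dr = −(μ₀/4π)·6m₁/r⁴, so |F| = (μ₀/4π)·6m₁m₂/r⁴.
F = 6(10⁻⁷)(0.112)(0.318)/(0.426)⁴ = 6.489×10⁻⁷ N.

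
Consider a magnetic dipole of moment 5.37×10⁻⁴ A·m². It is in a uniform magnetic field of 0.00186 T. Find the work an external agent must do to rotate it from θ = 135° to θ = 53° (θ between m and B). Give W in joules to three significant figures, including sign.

W_ext = ΔU = −mB cosθ₂ + mB cosθ₁ = mB(cosθ₁ − cosθ₂).
W = (5.37×10⁻⁴)(0.00186)·(cos135° − cos53°) = (9.988×10⁻⁷)·(-1.3089) = -1.307×10⁻⁶ J.

W ≈ -1.31×10⁻⁶ J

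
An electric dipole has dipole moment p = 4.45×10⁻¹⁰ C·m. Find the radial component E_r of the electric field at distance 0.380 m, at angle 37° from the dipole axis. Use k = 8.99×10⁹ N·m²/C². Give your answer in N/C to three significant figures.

For a dipole, E_r = (2kp cosθ)/r³.
kp/r³ = (8.99×10⁹)(4.45×10⁻¹⁰)/(0.380)³ = 72.91 N/C.
E_r = 2·72.91·cos37° = 116.5 N/C.

E_r ≈ 116 N/C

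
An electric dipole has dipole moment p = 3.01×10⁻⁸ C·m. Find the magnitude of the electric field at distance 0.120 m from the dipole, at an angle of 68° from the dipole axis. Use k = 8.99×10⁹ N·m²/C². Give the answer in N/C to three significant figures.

E ≈ 1.87×10⁵ N/C

At angle θ the dipole field magnitude is E = (kp/r³)·√(1 + 3cos²θ).
kp/r³ = (8.99×10⁹)(3.01×10⁻⁸) / (0.120)³ = 1.566×10⁵ N/C.
√(1 + 3cos²68°) = √(1 + 3·0.1403) = √1.4210 ≈ 1.1921.
E ≈ 1.566×10⁵ × 1.192 = 1.867×10⁵ N/C.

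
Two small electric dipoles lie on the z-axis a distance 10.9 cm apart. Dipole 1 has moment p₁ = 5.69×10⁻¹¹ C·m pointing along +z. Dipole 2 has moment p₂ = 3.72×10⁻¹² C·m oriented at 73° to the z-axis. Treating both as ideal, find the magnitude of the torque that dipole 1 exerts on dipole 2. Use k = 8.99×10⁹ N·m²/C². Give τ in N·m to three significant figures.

The second dipole sits on the axis of the first, so the field there is axial: E₁ = 2kp₁/r³ along +z.
E₁ = 2(8.99×10⁹)(5.69×10⁻¹¹)/(0.109)³ = 790.0 N/C.
Torque on the second dipole: τ = p₂ E₁ sinθ.
τ = (3.72×10⁻¹²)(790.0)·sin73° = 2.810×10⁻⁹ N·m.

τ ≈ 2.81×10⁻⁹ N·m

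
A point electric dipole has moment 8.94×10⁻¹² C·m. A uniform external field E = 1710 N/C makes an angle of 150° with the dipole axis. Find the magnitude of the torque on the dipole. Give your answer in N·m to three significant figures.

τ ≈ 7.64×10⁻⁹ N·m

Torque on an electric dipole: τ = pE sinθ.
τ = (8.94×10⁻¹²)(1710)·sin150° = 7.644×10⁻⁹ N·m.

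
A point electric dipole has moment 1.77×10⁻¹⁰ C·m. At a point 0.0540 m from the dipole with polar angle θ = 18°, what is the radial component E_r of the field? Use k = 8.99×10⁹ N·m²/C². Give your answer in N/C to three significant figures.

E_r ≈ 1.92×10⁴ N/C

For a dipole, E_r = (2kp cosθ)/r³.
kp/r³ = (8.99×10⁹)(1.77×10⁻¹⁰)/(0.0540)³ = 1.011×10⁴ N/C.
E_r = 2·1.011×10⁴·cos18° = 1.922×10⁴ N/C.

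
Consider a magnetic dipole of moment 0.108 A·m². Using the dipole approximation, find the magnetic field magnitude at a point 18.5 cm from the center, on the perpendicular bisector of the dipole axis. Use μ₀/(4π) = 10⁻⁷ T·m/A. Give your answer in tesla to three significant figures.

B ≈ 1.71×10⁻⁶ T

In the equatorial plane B = (μ₀/4π)·m/r³ (half the axial value).
B = (10⁻⁷)·(0.108) / (0.185)³ = 1.706×10⁻⁶ T.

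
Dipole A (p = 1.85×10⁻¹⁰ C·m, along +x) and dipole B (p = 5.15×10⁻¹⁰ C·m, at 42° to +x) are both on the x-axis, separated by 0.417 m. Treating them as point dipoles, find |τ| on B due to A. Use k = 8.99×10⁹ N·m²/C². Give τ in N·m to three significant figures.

τ ≈ 1.58×10⁻⁸ N·m

The second dipole sits on the axis of the first, so the field there is axial: E₁ = 2kp₁/r³ along +x.
E₁ = 2(8.99×10⁹)(1.85×10⁻¹⁰)/(0.417)³ = 45.87 N/C.
Torque on the second dipole: τ = p₂ E₁ sinθ.
τ = (5.15×10⁻¹⁰)(45.87)·sin42° = 1.581×10⁻⁸ N·m.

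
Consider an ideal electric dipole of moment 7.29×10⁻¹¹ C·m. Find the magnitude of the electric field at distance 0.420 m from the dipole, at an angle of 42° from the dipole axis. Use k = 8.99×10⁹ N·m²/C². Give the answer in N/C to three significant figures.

E ≈ 14.4 N/C

At angle θ the dipole field magnitude is E = (kp/r³)·√(1 + 3cos²θ).
kp/r³ = (8.99×10⁹)(7.29×10⁻¹¹) / (0.420)³ = 8.846 N/C.
√(1 + 3cos²42°) = √(1 + 3·0.5523) = √2.6568 ≈ 1.6300.
E ≈ 8.846 × 1.630 = 14.42 N/C.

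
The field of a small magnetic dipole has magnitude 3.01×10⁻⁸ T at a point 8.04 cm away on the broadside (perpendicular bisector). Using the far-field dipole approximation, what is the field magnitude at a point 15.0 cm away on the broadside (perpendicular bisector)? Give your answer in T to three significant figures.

B ≈ 4.64×10⁻⁹ T

Dipole fields scale as 1/r³ in the far field; the geometry is the same at both points.
B₂ = B₁ · (r₁/r₂)³ = 3.01×10⁻⁸ · (8.04/15.0)³.
(r₁/r₂)³ = (0.536)³ = 0.154.
B₂ ≈ 4.635×10⁻⁹ T.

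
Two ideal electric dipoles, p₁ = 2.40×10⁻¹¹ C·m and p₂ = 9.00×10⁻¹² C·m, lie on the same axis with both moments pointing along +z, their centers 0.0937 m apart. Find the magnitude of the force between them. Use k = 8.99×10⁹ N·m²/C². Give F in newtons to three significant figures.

F ≈ 1.51×10⁻⁷ N

On-axis field of dipole 1 at distance r: E = 2kp₁/r³. Force on dipole 2 is F = p₂·dE/dr (gradient along axis).
dE/dr = −6kp₁/r⁴, so |F| = 6kp₁p₂/r⁴ (attractive for aligned moments).
F = 6(8.99×10⁹)(2.40×10⁻¹¹)(9.00×10⁻¹²)/(0.0937)⁴ = 1.511×10⁻⁷ N.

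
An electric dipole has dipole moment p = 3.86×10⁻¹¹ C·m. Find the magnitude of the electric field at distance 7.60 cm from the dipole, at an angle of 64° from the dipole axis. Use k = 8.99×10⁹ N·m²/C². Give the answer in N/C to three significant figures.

At angle θ the dipole field magnitude is E = (kp/r³)·√(1 + 3cos²θ).
kp/r³ = (8.99×10⁹)(3.86×10⁻¹¹) / (0.0760)³ = 790.5 N/C.
√(1 + 3cos²64°) = √(1 + 3·0.1922) = √1.5765 ≈ 1.2556.
E ≈ 790.5 × 1.256 = 992.6 N/C.

E ≈ 993 N/C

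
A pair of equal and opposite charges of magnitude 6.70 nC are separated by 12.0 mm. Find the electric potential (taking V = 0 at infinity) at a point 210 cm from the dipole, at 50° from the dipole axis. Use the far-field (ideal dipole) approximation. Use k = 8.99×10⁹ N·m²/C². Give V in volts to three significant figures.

Dipole moment p = qd = (6.70×10⁻⁹ C)(0.0120 m) = 8.04×10⁻¹¹ C·m.
The dipole potential is V = kp cosθ / r².
V = (8.99×10⁹)(8.04×10⁻¹¹)·cos50° / (2.10)² = 0.1054 V.

V ≈ 0.105 V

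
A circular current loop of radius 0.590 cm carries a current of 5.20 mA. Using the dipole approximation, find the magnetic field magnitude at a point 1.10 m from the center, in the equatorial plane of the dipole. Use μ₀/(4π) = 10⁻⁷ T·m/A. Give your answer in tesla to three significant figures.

B ≈ 4.27×10⁻¹⁴ T

Magnetic moment m = IA = Iπa² = (0.00520)·π·(0.00590)² = 5.687×10⁻⁷ A·m².
In the equatorial plane B = (μ₀/4π)·m/r³ (half the axial value).
B = (10⁻⁷)·(5.687×10⁻⁷) / (1.10)³ = 4.273×10⁻¹⁴ T.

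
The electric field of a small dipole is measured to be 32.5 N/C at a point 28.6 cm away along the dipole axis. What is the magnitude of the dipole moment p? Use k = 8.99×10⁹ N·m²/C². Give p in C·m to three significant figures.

On axis E = 2kp/r³, so p = Er³/(2k).
p = (32.5)·(0.286)³ / (2·8.99×10⁹) = 4.229×10⁻¹¹ C·m.

p ≈ 4.23×10⁻¹¹ C·m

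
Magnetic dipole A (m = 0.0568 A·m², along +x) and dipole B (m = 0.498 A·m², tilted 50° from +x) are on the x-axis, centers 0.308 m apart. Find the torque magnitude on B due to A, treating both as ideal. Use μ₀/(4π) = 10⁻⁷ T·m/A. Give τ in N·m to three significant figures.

τ ≈ 1.48×10⁻⁷ N·m

Dipole B is on the axis of dipole A, so B₁ there is axial: B₁ = (μ₀/4π)·2m₁/r³ along +x.
B₁ = 2(10⁻⁷)(0.0568)/(0.308)³ = 3.888×10⁻⁷ T.
τ = m₂ B₁ sinθ.
τ = (0.498)(3.888×10⁻⁷)·sin50° = 1.483×10⁻⁷ N·m.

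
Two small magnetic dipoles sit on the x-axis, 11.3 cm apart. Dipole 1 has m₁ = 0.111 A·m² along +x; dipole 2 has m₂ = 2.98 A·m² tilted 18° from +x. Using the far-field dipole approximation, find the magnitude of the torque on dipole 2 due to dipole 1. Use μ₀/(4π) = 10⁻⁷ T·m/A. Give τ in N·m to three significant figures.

Dipole B is on the axis of dipole A, so B₁ there is axial: B₁ = (μ₀/4π)·2m₁/r³ along +x.
B₁ = 2(10⁻⁷)(0.111)/(0.113)³ = 1.539×10⁻⁵ T.
τ = m₂ B₁ sinθ.
τ = (2.98)(1.539×10⁻⁵)·sin18° = 1.417×10⁻⁵ N·m.

τ ≈ 1.42×10⁻⁵ N·m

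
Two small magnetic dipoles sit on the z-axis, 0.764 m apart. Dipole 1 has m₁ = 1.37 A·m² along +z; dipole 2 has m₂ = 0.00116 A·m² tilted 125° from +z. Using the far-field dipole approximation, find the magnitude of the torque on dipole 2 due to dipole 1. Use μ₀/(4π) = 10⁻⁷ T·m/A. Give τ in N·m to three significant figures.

τ ≈ 5.84×10⁻¹⁰ N·m

Dipole B is on the axis of dipole A, so B₁ there is axial: B₁ = (μ₀/4π)·2m₁/r³ along +z.
B₁ = 2(10⁻⁷)(1.37)/(0.764)³ = 6.144×10⁻⁷ T.
τ = m₂ B₁ sinθ.
τ = (0.00116)(6.144×10⁻⁷)·sin125° = 5.838×10⁻¹⁰ N·m.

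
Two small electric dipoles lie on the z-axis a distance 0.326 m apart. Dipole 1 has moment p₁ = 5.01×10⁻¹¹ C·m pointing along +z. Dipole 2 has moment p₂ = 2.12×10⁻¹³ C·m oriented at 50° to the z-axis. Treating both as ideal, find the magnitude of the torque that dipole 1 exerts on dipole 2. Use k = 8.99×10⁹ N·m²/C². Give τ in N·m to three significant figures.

The second dipole sits on the axis of the first, so the field there is axial: E₁ = 2kp₁/r³ along +z.
E₁ = 2(8.99×10⁹)(5.01×10⁻¹¹)/(0.326)³ = 26.00 N/C.
Torque on the second dipole: τ = p₂ E₁ sinθ.
τ = (2.12×10⁻¹³)(26.00)·sin50° = 4.222×10⁻¹² N·m.

τ ≈ 4.22×10⁻¹² N·m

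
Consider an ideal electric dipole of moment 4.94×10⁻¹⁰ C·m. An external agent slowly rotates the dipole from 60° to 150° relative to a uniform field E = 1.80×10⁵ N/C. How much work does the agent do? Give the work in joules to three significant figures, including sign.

W_ext = ΔU = U(θ₂) − U(θ₁) = −pE cosθ₂ − (−pE cosθ₁) = pE(cosθ₁ − cosθ₂).
W = (4.94×10⁻¹⁰)(1.80×10⁵)·(cos60° − cos150°) = (8.892×10⁻⁵)·(+1.3660) = 1.215×10⁻⁴ J.

W ≈ 1.21×10⁻⁴ J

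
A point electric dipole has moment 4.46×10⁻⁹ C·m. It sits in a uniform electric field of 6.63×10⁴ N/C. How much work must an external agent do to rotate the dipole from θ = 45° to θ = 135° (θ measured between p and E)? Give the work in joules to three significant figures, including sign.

W_ext = ΔU = U(θ₂) − U(θ₁) = −pE cosθ₂ − (−pE cosθ₁) = pE(cosθ₁ − cosθ₂).
W = (4.46×10⁻⁹)(6.63×10⁴)·(cos45° − cos135°) = (2.957×10⁻⁴)·(+1.4142) = 4.182×10⁻⁴ J.

W ≈ 4.18×10⁻⁴ J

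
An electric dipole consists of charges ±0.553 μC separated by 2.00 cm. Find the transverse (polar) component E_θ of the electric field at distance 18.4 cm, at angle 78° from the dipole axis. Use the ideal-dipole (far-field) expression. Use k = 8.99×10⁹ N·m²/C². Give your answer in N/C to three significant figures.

Dipole moment p = qd = (5.53×10⁻⁷ C)(0.0200 m) = 1.106×10⁻⁸ C·m.
For a dipole, E_θ = (kp sinθ)/r³.
kp/r³ = (8.99×10⁹)(1.106×10⁻⁸)/(0.184)³ = 1.596×10⁴ N/C.
E_θ = 1.596×10⁴·sin78° = 1.561×10⁴ N/C.

E_θ ≈ 1.56×10⁴ N/C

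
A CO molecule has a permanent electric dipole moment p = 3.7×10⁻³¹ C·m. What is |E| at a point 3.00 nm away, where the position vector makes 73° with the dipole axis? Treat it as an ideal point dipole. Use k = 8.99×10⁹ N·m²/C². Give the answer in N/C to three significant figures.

E ≈ 1.38×10⁵ N/C

At angle θ the dipole field magnitude is E = (kp/r³)·√(1 + 3cos²θ).
kp/r³ = (8.99×10⁹)(3.70×10⁻³¹) / (3.00×10⁻⁹)³ = 1.232×10⁵ N/C.
√(1 + 3cos²73°) = √(1 + 3·0.0855) = √1.2564 ≈ 1.1209.
E ≈ 1.232×10⁵ × 1.121 = 1.381×10⁵ N/C.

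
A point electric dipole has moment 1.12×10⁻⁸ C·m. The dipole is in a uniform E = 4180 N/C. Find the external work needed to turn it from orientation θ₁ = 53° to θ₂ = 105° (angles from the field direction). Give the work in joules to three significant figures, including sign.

W ≈ 4.03×10⁻⁵ J

W_ext = ΔU = U(θ₂) − U(θ₁) = −pE cosθ₂ − (−pE cosθ₁) = pE(cosθ₁ − cosθ₂).
W = (1.12×10⁻⁸)(4180)·(cos53° − cos105°) = (4.682×10⁻⁵)·(+0.8606) = 4.029×10⁻⁵ J.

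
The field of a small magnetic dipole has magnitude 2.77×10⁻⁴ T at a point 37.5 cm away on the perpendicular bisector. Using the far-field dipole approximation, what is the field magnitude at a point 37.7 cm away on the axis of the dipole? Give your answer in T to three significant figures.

B ≈ 5.45×10⁻⁴ T

Dipole fields scale as 1/r³ in the far field.
The axial field is twice the equatorial field at the same r, so the geometry factor is 2/1.
B₂ = B₁ · (2/1) · (r₁/r₂)³ = 2.77×10⁻⁴ · 2 · (37.5/37.7)³.
(r₁/r₂)³ = (0.9947)³ = 0.9842.
B₂ ≈ 5.452×10⁻⁴ T.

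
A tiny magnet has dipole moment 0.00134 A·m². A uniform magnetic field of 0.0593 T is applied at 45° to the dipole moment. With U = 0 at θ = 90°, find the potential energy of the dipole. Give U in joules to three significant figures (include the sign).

U = −m·B = −mB cosθ.
U = −(0.00134)(0.0593)·cos45° = -5.619×10⁻⁵ J.

U ≈ -5.62×10⁻⁵ J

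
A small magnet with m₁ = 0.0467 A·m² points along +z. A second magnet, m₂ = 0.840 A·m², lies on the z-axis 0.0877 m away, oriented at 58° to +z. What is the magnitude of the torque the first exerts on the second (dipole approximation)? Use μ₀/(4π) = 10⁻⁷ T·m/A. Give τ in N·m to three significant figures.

τ ≈ 9.86×10⁻⁶ N·m

Dipole B is on the axis of dipole A, so B₁ there is axial: B₁ = (μ₀/4π)·2m₁/r³ along +z.
B₁ = 2(10⁻⁷)(0.0467)/(0.0877)³ = 1.385×10⁻⁵ T.
τ = m₂ B₁ sinθ.
τ = (0.840)(1.385×10⁻⁵)·sin58° = 9.864×10⁻⁶ N·m.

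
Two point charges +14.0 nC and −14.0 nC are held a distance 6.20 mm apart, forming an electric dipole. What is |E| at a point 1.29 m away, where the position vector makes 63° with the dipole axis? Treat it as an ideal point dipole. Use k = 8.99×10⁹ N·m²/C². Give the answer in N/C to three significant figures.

E ≈ 0.462 N/C

Dipole moment p = qd = (1.40×10⁻⁸ C)(0.00620 m) = 8.68×10⁻¹¹ C·m.
At angle θ the dipole field magnitude is E = (kp/r³)·√(1 + 3cos²θ).
kp/r³ = (8.99×10⁹)(8.68×10⁻¹¹) / (1.29)³ = 0.3635 N/C.
√(1 + 3cos²63°) = √(1 + 3·0.2061) = √1.6183 ≈ 1.2721.
E ≈ 0.3635 × 1.272 = 0.4624 N/C.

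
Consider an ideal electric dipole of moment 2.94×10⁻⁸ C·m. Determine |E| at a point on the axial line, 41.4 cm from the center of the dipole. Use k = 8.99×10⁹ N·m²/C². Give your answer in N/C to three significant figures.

On the dipole axis E = 2kp/r³.
E = 2·(8.99×10⁹)(2.94×10⁻⁸) / (0.414)³ = 7450 N/C.

E ≈ 7450 N/C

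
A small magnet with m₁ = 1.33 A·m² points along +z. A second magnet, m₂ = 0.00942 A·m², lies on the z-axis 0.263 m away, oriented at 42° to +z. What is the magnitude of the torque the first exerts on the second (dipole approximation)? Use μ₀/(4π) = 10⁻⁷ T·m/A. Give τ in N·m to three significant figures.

τ ≈ 9.22×10⁻⁸ N·m

Dipole B is on the axis of dipole A, so B₁ there is axial: B₁ = (μ₀/4π)·2m₁/r³ along +z.
B₁ = 2(10⁻⁷)(1.33)/(0.263)³ = 1.462×10⁻⁵ T.
τ = m₂ B₁ sinθ.
τ = (0.00942)(1.462×10⁻⁵)·sin42° = 9.217×10⁻⁸ N·m.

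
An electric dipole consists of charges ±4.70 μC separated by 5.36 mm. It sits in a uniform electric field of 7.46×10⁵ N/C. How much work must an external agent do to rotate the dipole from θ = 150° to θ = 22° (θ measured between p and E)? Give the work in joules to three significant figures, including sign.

W ≈ -0.0337 J

Dipole moment p = qd = (4.70×10⁻⁶ C)(0.00536 m) = 2.519×10⁻⁸ C·m.
W_ext = ΔU = U(θ₂) − U(θ₁) = −pE cosθ₂ − (−pE cosθ₁) = pE(cosθ₁ − cosθ₂).
W = (2.519×10⁻⁸)(7.46×10⁵)·(cos150° − cos22°) = (0.01879)·(-1.7932) = -0.03370 J.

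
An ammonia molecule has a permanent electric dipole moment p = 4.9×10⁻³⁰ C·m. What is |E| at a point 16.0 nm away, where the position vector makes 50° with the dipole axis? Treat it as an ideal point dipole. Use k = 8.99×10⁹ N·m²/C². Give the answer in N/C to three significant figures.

At angle θ the dipole field magnitude is E = (kp/r³)·√(1 + 3cos²θ).
kp/r³ = (8.99×10⁹)(4.90×10⁻³⁰) / (1.60×10⁻⁸)³ = 1.075×10⁴ N/C.
√(1 + 3cos²50°) = √(1 + 3·0.4132) = √2.2395 ≈ 1.4965.
E ≈ 1.075×10⁴ × 1.497 = 1.609×10⁴ N/C.

E ≈ 1.61×10⁴ N/C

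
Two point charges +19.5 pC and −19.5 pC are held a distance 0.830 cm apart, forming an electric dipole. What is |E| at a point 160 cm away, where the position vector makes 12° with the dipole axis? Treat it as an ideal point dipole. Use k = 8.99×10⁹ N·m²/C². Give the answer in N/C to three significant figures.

E ≈ 6.99×10⁻⁴ N/C

Dipole moment p = qd = (1.95×10⁻¹¹ C)(0.00830 m) = 1.619×10⁻¹³ C·m.
At angle θ the dipole field magnitude is E = (kp/r³)·√(1 + 3cos²θ).
kp/r³ = (8.99×10⁹)(1.619×10⁻¹³) / (1.60)³ = 3.553×10⁻⁴ N/C.
√(1 + 3cos²12°) = √(1 + 3·0.9568) = √3.8703 ≈ 1.9673.
E ≈ 3.553×10⁻⁴ × 1.967 = 6.991×10⁻⁴ N/C.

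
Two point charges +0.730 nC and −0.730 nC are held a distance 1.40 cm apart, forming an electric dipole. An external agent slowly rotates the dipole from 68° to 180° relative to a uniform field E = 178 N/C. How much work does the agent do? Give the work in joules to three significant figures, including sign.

W ≈ 2.50×10⁻⁹ J

Dipole moment p = qd = (7.30×10⁻¹⁰ C)(0.0140 m) = 1.022×10⁻¹¹ C·m.
W_ext = ΔU = U(θ₂) − U(θ₁) = −pE cosθ₂ − (−pE cosθ₁) = pE(cosθ₁ − cosθ₂).
W = (1.022×10⁻¹¹)(178)·(cos68° − cos180°) = (1.819×10⁻⁹)·(+1.3746) = 2.501×10⁻⁹ J.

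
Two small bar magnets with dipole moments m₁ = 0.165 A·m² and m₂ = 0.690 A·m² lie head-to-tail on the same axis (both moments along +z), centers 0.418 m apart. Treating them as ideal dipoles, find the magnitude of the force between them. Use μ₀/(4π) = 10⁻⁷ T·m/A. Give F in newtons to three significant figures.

On-axis B of dipole 1: B = (μ₀/4π)·2m₁/r³. Force on dipole 2: F = m₂·dB/dr.
dB/dr = −(μ₀/4π)·6m₁/r⁴, so |F| = (μ₀/4π)·6m₁m₂/r⁴.
F = 6(10⁻⁷)(0.165)(0.690)/(0.418)⁴ = 2.238×10⁻⁶ N.

F ≈ 2.24×10⁻⁶ N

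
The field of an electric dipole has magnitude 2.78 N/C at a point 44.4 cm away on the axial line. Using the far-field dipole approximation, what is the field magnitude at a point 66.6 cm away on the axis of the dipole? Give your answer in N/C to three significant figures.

Dipole fields scale as 1/r³ in the far field; the geometry is the same at both points.
E₂ = E₁ · (r₁/r₂)³ = 2.78 · (44.4/66.6)³.
(r₁/r₂)³ = (0.6667)³ = 0.2963.
E₂ ≈ 0.8237 N/C.

E ≈ 0.824 N/C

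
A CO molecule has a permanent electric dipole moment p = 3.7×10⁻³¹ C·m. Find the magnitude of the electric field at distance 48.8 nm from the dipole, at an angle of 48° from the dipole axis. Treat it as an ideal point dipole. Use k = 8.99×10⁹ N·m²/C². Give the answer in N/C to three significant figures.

At angle θ the dipole field magnitude is E = (kp/r³)·√(1 + 3cos²θ).
kp/r³ = (8.99×10⁹)(3.70×10⁻³¹) / (4.88×10⁻⁸)³ = 28.62 N/C.
√(1 + 3cos²48°) = √(1 + 3·0.4477) = √2.3432 ≈ 1.5308.
E ≈ 28.62 × 1.531 = 43.81 N/C.

E ≈ 43.8 N/C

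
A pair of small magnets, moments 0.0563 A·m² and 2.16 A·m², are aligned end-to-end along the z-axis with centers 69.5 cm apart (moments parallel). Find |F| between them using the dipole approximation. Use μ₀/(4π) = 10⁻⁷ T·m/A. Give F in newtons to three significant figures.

F ≈ 3.13×10⁻⁷ N

On-axis B of dipole 1: B = (μ₀/4π)·2m₁/r³. Force on dipole 2: F = m₂·dB/dr.
dB/dr = −(μ₀/4π)·6m₁/r⁴, so |F| = (μ₀/4π)·6m₁m₂/r⁴.
F = 6(10⁻⁷)(0.0563)(2.16)/(0.695)⁴ = 3.127×10⁻⁷ N.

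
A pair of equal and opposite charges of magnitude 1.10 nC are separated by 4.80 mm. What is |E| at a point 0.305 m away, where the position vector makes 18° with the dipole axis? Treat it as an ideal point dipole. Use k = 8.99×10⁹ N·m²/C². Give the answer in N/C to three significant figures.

Dipole moment p = qd = (1.10×10⁻⁹ C)(0.00480 m) = 5.28×10⁻¹² C·m.
At angle θ the dipole field magnitude is E = (kp/r³)·√(1 + 3cos²θ).
kp/r³ = (8.99×10⁹)(5.28×10⁻¹²) / (0.305)³ = 1.673 N/C.
√(1 + 3cos²18°) = √(1 + 3·0.9045) = √3.7135 ≈ 1.9271.
E ≈ 1.673 × 1.927 = 3.224 N/C.

E ≈ 3.22 N/C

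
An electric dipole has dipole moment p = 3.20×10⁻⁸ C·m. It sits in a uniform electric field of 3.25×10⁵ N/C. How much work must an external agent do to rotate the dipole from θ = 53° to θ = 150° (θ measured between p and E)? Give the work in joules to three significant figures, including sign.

W_ext = ΔU = U(θ₂) − U(θ₁) = −pE cosθ₂ − (−pE cosθ₁) = pE(cosθ₁ − cosθ₂).
W = (3.20×10⁻⁸)(3.25×10⁵)·(cos53° − cos150°) = (0.01040)·(+1.4678) = 0.01527 J.

W ≈ 0.0153 J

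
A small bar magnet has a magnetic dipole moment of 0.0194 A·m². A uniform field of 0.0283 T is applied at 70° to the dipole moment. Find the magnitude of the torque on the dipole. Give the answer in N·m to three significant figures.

τ ≈ 5.16×10⁻⁴ N·m

Torque on a magnetic dipole: τ = mB sinθ.
τ = (0.0194)(0.0283)·sin70° = 5.159×10⁻⁴ N·m.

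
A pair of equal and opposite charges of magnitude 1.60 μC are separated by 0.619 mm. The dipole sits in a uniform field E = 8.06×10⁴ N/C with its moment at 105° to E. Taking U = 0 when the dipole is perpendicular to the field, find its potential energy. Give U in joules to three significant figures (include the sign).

Dipole moment p = qd = (1.60×10⁻⁶ C)(6.19×10⁻⁴ m) = 9.904×10⁻¹⁰ C·m.
U = −p·E = −pE cosθ.
U = −(9.904×10⁻¹⁰)(8.06×10⁴)·cos105° = 2.066×10⁻⁵ J.

U ≈ 2.07×10⁻⁵ J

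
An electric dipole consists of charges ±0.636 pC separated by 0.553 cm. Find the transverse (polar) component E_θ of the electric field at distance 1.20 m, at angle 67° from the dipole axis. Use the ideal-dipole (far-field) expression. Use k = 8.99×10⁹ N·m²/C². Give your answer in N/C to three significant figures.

E_θ ≈ 1.68×10⁻⁵ N/C

Dipole moment p = qd = (6.36×10⁻¹³ C)(0.00553 m) = 3.517×10⁻¹⁵ C·m.
For a dipole, E_θ = (kp sinθ)/r³.
kp/r³ = (8.99×10⁹)(3.517×10⁻¹⁵)/(1.20)³ = 1.830×10⁻⁵ N/C.
E_θ = 1.830×10⁻⁵·sin67° = 1.684×10⁻⁵ N/C.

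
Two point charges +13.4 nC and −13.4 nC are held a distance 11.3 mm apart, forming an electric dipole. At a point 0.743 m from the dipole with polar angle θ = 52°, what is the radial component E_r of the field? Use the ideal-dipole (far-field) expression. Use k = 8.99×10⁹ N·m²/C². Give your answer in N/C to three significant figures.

Dipole moment p = qd = (1.34×10⁻⁸ C)(0.0113 m) = 1.514×10⁻¹⁰ C·m.
For a dipole, E_r = (2kp cosθ)/r³.
kp/r³ = (8.99×10⁹)(1.514×10⁻¹⁰)/(0.743)³ = 3.318 N/C.
E_r = 2·3.318·cos52° = 4.086 N/C.

E_r ≈ 4.09 N/C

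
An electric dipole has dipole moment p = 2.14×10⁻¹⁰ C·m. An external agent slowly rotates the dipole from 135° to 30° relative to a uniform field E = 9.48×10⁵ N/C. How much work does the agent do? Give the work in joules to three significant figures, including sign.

W ≈ -3.19×10⁻⁴ J

W_ext = ΔU = U(θ₂) − U(θ₁) = −pE cosθ₂ − (−pE cosθ₁) = pE(cosθ₁ − cosθ₂).
W = (2.14×10⁻¹⁰)(9.48×10⁵)·(cos135° − cos30°) = (2.029×10⁻⁴)·(-1.5731) = -3.191×10⁻⁴ J.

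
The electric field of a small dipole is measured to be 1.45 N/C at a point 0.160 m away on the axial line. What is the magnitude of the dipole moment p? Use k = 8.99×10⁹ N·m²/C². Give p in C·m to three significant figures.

On axis E = 2kp/r³, so p = Er³/(2k).
p = (1.45)·(0.160)³ / (2·8.99×10⁹) = 3.303×10⁻¹³ C·m.

p ≈ 3.30×10⁻¹³ C·m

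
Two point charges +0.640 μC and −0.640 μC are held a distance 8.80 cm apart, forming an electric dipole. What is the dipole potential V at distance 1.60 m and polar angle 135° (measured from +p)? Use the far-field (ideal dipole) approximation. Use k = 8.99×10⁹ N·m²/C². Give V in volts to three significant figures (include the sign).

Dipole moment p = qd = (6.40×10⁻⁷ C)(0.0880 m) = 5.632×10⁻⁸ C·m.
The dipole potential is V = kp cosθ / r².
V = (8.99×10⁹)(5.632×10⁻⁸)·cos135° / (1.60)² = -139.9 V.

V ≈ -140 V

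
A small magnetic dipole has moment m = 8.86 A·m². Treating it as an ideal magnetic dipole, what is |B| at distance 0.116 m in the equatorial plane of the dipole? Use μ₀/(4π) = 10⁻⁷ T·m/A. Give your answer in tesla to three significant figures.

B ≈ 5.68×10⁻⁴ T

In the equatorial plane B = (μ₀/4π)·m/r³ (half the axial value).
B = (10⁻⁷)·(8.86) / (0.116)³ = 5.676×10⁻⁴ T.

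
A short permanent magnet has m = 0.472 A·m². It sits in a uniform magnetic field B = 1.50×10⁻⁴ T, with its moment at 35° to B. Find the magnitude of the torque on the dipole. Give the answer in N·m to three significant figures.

τ ≈ 4.06×10⁻⁵ N·m

Torque on a magnetic dipole: τ = mB sinθ.
τ = (0.472)(1.50×10⁻⁴)·sin35° = 4.061×10⁻⁵ N·m.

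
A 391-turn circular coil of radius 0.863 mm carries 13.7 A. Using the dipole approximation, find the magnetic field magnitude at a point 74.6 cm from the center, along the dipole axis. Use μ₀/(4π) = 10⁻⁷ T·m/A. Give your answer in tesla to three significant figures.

B ≈ 6.04×10⁻⁹ T

m = NIA = NIπa² = 391·(13.7)·π·(8.63×10⁻⁴)² = 0.01253 A·m².
On axis B = (μ₀/4π)·2m/r³.
B = 2·(10⁻⁷)·(0.01253) / (0.746)³ = 6.036×10⁻⁹ T.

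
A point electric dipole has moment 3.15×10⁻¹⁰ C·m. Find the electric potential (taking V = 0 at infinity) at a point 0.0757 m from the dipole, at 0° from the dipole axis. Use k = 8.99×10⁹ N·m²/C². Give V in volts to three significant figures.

V ≈ 494 V

The dipole potential is V = kp cosθ / r².
V = (8.99×10⁹)(3.15×10⁻¹⁰)·cos0° / (0.0757)² = 494.2 V.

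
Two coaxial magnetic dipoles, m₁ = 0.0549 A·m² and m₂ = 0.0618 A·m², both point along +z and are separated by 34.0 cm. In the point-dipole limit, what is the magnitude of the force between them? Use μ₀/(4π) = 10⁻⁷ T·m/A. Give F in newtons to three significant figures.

F ≈ 1.52×10⁻⁷ N

On-axis B of dipole 1: B = (μ₀/4π)·2m₁/r³. Force on dipole 2: F = m₂·dB/dr.
dB/dr = −(μ₀/4π)·6m₁/r⁴, so |F| = (μ₀/4π)·6m₁m₂/r⁴.
F = 6(10⁻⁷)(0.0549)(0.0618)/(0.340)⁴ = 1.523×10⁻⁷ N.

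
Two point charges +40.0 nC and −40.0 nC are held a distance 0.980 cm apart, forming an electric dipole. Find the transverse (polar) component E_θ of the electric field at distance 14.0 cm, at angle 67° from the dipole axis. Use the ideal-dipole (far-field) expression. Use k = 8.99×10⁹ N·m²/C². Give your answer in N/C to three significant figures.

E_θ ≈ 1180 N/C

Dipole moment p = qd = (4.00×10⁻⁸ C)(0.00980 m) = 3.92×10⁻¹⁰ C·m.
For a dipole, E_θ = (kp sinθ)/r³.
kp/r³ = (8.99×10⁹)(3.92×10⁻¹⁰)/(0.140)³ = 1284 N/C.
E_θ = 1284·sin67° = 1182 N/C.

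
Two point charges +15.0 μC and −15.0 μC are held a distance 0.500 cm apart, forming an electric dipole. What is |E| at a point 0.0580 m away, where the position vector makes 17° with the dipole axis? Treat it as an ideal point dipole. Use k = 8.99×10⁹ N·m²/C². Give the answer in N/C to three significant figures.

Dipole moment p = qd = (1.50×10⁻⁵ C)(0.00500 m) = 7.50×10⁻⁸ C·m.
At angle θ the dipole field magnitude is E = (kp/r³)·√(1 + 3cos²θ).
kp/r³ = (8.99×10⁹)(7.50×10⁻⁸) / (0.0580)³ = 3.456×10⁶ N/C.
√(1 + 3cos²17°) = √(1 + 3·0.9145) = √3.7436 ≈ 1.9348.
E ≈ 3.456×10⁶ × 1.935 = 6.686×10⁶ N/C.

E ≈ 6.69×10⁶ N/C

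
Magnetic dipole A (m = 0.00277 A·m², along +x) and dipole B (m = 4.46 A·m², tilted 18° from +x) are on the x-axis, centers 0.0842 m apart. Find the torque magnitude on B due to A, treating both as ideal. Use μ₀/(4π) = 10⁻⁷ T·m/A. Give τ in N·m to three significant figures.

Dipole B is on the axis of dipole A, so B₁ there is axial: B₁ = (μ₀/4π)·2m₁/r³ along +x.
B₁ = 2(10⁻⁷)(0.00277)/(0.0842)³ = 9.281×10⁻⁷ T.
τ = m₂ B₁ sinθ.
τ = (4.46)(9.281×10⁻⁷)·sin18° = 1.279×10⁻⁶ N·m.

τ ≈ 1.28×10⁻⁶ N·m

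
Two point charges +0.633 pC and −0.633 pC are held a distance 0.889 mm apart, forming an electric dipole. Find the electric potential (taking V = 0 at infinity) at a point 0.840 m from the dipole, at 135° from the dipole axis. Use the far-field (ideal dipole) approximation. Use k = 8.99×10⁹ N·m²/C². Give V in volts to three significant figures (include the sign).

V ≈ -5.07×10⁻⁶ V

Dipole moment p = qd = (6.33×10⁻¹³ C)(8.89×10⁻⁴ m) = 5.627×10⁻¹⁶ C·m.
The dipole potential is V = kp cosθ / r².
V = (8.99×10⁹)(5.627×10⁻¹⁶)·cos135° / (0.840)² = -5.069×10⁻⁶ V.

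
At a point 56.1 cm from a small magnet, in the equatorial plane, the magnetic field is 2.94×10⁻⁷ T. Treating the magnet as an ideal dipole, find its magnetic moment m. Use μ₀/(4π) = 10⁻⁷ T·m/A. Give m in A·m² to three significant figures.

m ≈ 0.519 A·m²

In the equatorial plane B = (μ₀/4π)·m/r³, so m = Br³·4π/(μ₀).
m = (2.94×10⁻⁷)·(0.561)³ / (10⁻⁷) = 0.5191 A·m².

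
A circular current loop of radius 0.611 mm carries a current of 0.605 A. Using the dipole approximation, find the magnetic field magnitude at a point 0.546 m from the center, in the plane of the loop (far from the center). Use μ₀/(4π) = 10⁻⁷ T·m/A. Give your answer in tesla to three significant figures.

B ≈ 4.36×10⁻¹³ T

Magnetic moment m = IA = Iπa² = (0.605)·π·(6.11×10⁻⁴)² = 7.096×10⁻⁷ A·m².
In the equatorial plane B = (μ₀/4π)·m/r³ (half the axial value).
B = (10⁻⁷)·(7.096×10⁻⁷) / (0.546)³ = 4.359×10⁻¹³ T.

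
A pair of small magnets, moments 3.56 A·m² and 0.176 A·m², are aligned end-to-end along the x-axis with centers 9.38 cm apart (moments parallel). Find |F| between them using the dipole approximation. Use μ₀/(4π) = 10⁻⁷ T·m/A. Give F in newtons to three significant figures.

F ≈ 0.00486 N

On-axis B of dipole 1: B = (μ₀/4π)·2m₁/r³. Force on dipole 2: F = m₂·dB/dr.
dB/dr = −(μ₀/4π)·6m₁/r⁴, so |F| = (μ₀/4π)·6m₁m₂/r⁴.
F = 6(10⁻⁷)(3.56)(0.176)/(0.0938)⁴ = 0.004856 N.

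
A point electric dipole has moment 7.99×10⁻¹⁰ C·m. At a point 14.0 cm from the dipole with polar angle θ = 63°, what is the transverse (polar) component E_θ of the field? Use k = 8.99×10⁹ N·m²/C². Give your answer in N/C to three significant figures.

E_θ ≈ 2330 N/C

For a dipole, E_θ = (kp sinθ)/r³.
kp/r³ = (8.99×10⁹)(7.99×10⁻¹⁰)/(0.140)³ = 2618 N/C.
E_θ = 2618·sin63° = 2332 N/C.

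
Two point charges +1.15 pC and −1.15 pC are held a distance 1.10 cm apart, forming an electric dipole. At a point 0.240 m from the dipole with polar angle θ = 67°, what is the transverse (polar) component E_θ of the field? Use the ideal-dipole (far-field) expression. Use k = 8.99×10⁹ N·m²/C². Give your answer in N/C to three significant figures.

Dipole moment p = qd = (1.15×10⁻¹² C)(0.0110 m) = 1.265×10⁻¹⁴ C·m.
For a dipole, E_θ = (kp sinθ)/r³.
kp/r³ = (8.99×10⁹)(1.265×10⁻¹⁴)/(0.240)³ = 0.008227 N/C.
E_θ = 0.008227·sin67° = 0.007573 N/C.

E_θ ≈ 0.00757 N/C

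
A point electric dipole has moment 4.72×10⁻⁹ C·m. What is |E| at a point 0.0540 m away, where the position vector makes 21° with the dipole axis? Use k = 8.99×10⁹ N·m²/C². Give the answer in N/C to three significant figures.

E ≈ 5.12×10⁵ N/C

At angle θ the dipole field magnitude is E = (kp/r³)·√(1 + 3cos²θ).
kp/r³ = (8.99×10⁹)(4.72×10⁻⁹) / (0.0540)³ = 2.695×10⁵ N/C.
√(1 + 3cos²21°) = √(1 + 3·0.8716) = √3.6147 ≈ 1.9012.
E ≈ 2.695×10⁵ × 1.901 = 5.123×10⁵ N/C.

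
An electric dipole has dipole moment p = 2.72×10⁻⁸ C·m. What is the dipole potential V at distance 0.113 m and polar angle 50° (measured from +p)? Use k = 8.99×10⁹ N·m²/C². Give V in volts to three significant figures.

The dipole potential is V = kp cosθ / r².
V = (8.99×10⁹)(2.72×10⁻⁸)·cos50° / (0.113)² = 1.231×10⁴ V.

V ≈ 1.23×10⁴ V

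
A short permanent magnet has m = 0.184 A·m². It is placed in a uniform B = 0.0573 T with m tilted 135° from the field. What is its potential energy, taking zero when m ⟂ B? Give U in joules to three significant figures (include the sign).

U = −m·B = −mB cosθ.
U = −(0.184)(0.0573)·cos135° = 0.007455 J.

U ≈ 0.00746 J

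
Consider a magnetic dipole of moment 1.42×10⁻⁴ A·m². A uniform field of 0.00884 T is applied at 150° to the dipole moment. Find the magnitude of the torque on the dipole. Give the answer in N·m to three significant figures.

τ ≈ 6.28×10⁻⁷ N·m

Torque on a magnetic dipole: τ = mB sinθ.
τ = (1.42×10⁻⁴)(0.00884)·sin150° = 6.276×10⁻⁷ N·m.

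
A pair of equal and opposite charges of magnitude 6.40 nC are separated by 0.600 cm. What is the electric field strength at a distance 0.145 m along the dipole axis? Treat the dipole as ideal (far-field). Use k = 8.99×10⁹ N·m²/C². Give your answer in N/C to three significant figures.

Dipole moment p = qd = (6.40×10⁻⁹ C)(0.00600 m) = 3.84×10⁻¹¹ C·m.
On the dipole axis E = 2kp/r³.
E = 2·(8.99×10⁹)(3.84×10⁻¹¹) / (0.145)³ = 226.5 N/C.

E ≈ 226 N/C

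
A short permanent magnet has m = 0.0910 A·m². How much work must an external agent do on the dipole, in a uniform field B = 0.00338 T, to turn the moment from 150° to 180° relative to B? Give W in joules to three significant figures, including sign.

W_ext = ΔU = −mB cosθ₂ + mB cosθ₁ = mB(cosθ₁ − cosθ₂).
W = (0.0910)(0.00338)·(cos150° − cos180°) = (3.076×10⁻⁴)·(+0.1340) = 4.121×10⁻⁵ J.

W ≈ 4.12×10⁻⁵ J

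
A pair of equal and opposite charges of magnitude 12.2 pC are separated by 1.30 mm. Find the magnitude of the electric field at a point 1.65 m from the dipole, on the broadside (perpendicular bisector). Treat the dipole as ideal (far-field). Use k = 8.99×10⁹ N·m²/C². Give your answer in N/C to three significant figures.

E ≈ 3.17×10⁻⁵ N/C

Dipole moment p = qd = (1.22×10⁻¹¹ C)(0.00130 m) = 1.586×10⁻¹⁴ C·m.
On the perpendicular bisector E = kp/r³ (half the axial value at the same distance).
E = (8.99×10⁹)(1.586×10⁻¹⁴) / (1.65)³ = 3.174×10⁻⁵ N/C.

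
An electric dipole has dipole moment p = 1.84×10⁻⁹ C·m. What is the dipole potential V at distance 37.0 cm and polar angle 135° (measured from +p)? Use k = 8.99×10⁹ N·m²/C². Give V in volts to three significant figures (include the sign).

The dipole potential is V = kp cosθ / r².
V = (8.99×10⁹)(1.84×10⁻⁹)·cos135° / (0.370)² = -85.44 V.

V ≈ -85.4 V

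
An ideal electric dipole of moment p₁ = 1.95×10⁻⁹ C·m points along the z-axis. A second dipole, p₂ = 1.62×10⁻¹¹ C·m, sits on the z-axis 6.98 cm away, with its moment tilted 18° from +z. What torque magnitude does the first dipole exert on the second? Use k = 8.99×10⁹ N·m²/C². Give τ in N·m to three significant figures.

The second dipole sits on the axis of the first, so the field there is axial: E₁ = 2kp₁/r³ along +z.
E₁ = 2(8.99×10⁹)(1.95×10⁻⁹)/(0.0698)³ = 1.031×10⁵ N/C.
Torque on the second dipole: τ = p₂ E₁ sinθ.
τ = (1.62×10⁻¹¹)(1.031×10⁵)·sin18° = 5.161×10⁻⁷ N·m.

τ ≈ 5.16×10⁻⁷ N·m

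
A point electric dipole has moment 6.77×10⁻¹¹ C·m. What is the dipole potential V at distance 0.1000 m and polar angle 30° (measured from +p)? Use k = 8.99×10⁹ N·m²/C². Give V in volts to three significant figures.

The dipole potential is V = kp cosθ / r².
V = (8.99×10⁹)(6.77×10⁻¹¹)·cos30° / (0.100)² = 52.71 V.

V ≈ 52.7 V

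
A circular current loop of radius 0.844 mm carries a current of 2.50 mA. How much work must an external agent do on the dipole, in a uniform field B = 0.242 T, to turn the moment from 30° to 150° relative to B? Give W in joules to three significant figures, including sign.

W ≈ 2.35×10⁻⁹ J

Magnetic moment m = IA = Iπa² = (0.00250)·π·(8.44×10⁻⁴)² = 5.595×10⁻⁹ A·m².
W_ext = ΔU = −mB cosθ₂ + mB cosθ₁ = mB(cosθ₁ − cosθ₂).
W = (5.595×10⁻⁹)(0.242)·(cos30° − cos150°) = (1.354×10⁻⁹)·(+1.7321) = 2.345×10⁻⁹ J.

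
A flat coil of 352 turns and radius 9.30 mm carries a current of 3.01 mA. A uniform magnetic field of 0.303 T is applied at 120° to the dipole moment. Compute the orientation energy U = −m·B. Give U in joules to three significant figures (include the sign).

U ≈ 4.36×10⁻⁵ J

m = NIA = NIπa² = 352·(0.00301)·π·(0.00930)² = 2.879×10⁻⁴ A·m².
U = −m·B = −mB cosθ.
U = −(2.879×10⁻⁴)(0.303)·cos120° = 4.362×10⁻⁵ J.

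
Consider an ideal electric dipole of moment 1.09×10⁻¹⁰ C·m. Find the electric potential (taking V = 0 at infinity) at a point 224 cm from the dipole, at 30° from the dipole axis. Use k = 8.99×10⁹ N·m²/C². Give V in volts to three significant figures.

V ≈ 0.169 V

The dipole potential is V = kp cosθ / r².
V = (8.99×10⁹)(1.09×10⁻¹⁰)·cos30° / (2.24)² = 0.1691 V.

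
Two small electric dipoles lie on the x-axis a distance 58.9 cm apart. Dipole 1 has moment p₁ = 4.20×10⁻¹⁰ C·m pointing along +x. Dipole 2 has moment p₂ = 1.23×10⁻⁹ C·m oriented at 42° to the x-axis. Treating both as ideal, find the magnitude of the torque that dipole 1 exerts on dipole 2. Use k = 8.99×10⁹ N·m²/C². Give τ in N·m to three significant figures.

τ ≈ 3.04×10⁻⁸ N·m

The second dipole sits on the axis of the first, so the field there is axial: E₁ = 2kp₁/r³ along +x.
E₁ = 2(8.99×10⁹)(4.20×10⁻¹⁰)/(0.589)³ = 36.96 N/C.
Torque on the second dipole: τ = p₂ E₁ sinθ.
τ = (1.23×10⁻⁹)(36.96)·sin42° = 3.042×10⁻⁸ N·m.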